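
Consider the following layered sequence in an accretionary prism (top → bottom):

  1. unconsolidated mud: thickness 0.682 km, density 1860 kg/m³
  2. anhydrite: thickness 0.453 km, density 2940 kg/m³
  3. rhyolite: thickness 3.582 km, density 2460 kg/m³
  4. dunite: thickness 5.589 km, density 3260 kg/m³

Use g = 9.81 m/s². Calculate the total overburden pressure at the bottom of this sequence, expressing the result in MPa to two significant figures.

unconsolidated mud: 1860 kg/m³ × 9.81 m/s² × 682 m = 1.244×10^7 Pa = 12.44 MPa
anhydrite: 2940 kg/m³ × 9.81 m/s² × 453 m = 1.307×10^7 Pa = 13.07 MPa
rhyolite: 2460 kg/m³ × 9.81 m/s² × 3582 m = 8.644×10^7 Pa = 86.44 MPa
dunite: 3260 kg/m³ × 9.81 m/s² × 5589 m = 1.787×10^8 Pa = 178.7 MPa
Total = 12.44 + 13.07 + 86.44 + 178.7 = 290.69 MPa

290 MPa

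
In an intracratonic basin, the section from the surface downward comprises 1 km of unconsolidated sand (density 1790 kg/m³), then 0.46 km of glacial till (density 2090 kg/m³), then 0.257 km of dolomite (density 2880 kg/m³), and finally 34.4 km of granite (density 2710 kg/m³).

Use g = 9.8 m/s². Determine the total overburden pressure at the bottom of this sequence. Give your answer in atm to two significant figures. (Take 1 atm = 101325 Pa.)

9400 atm

unconsolidated sand: 1790 kg/m³ × 9.8 m/s² × 1000 m = 1.754×10^7 Pa = 173.1 atm
glacial till: 2090 kg/m³ × 9.8 m/s² × 460 m = 9.422×10^6 Pa = 92.99 atm
dolomite: 2880 kg/m³ × 9.8 m/s² × 257 m = 7.254×10^6 Pa = 71.59 atm
granite: 2710 kg/m³ × 9.8 m/s² × 34400 m = 9.136×10^8 Pa = 9016 atm
Total = 173.1 + 92.99 + 71.59 + 9016 = 9354.2 atm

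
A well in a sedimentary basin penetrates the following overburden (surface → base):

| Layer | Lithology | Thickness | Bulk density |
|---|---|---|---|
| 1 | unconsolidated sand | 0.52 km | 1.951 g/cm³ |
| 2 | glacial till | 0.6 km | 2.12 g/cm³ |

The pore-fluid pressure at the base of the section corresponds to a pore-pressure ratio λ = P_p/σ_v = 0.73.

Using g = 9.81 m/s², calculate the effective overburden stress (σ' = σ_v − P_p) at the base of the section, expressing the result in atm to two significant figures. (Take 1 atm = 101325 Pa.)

Overburden (lithostatic) stress σ_v:
unconsolidated sand: 1951 kg/m³ × 9.81 m/s² × 520 m = 9.952×10^6 Pa = 9.952 MPa
glacial till: 2120 kg/m³ × 9.81 m/s² × 600 m = 1.248×10^7 Pa = 12.48 MPa
Total = 9.952 + 12.48 = 22.431 MPa
Pore pressure P_p = λ·σ_v = 0.73 × 22.43 MPa = 16.37 MPa
Effective stress σ' = σ_v − P_p = 22.43 − 16.37 = 6.0563 MPa = 59.771 atm

60 atm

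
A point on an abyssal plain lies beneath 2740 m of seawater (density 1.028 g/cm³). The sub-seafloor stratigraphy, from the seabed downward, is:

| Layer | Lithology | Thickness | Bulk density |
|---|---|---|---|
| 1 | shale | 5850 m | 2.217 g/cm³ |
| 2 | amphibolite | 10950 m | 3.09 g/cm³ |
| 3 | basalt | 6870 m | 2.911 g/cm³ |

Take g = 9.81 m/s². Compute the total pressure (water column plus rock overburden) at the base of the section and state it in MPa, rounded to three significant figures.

683 MPa

seawater: 1028 kg/m³ × 9.81 m/s² × 2740 m = 2.763×10^7 Pa = 27.63 MPa
shale: 2217 kg/m³ × 9.81 m/s² × 5850 m = 1.272×10^8 Pa = 127.2 MPa
amphibolite: 3090 kg/m³ × 9.81 m/s² × 10950 m = 3.319×10^8 Pa = 331.9 MPa
basalt: 2911 kg/m³ × 9.81 m/s² × 6870 m = 1.962×10^8 Pa = 196.2 MPa
Total = 27.63 + 127.2 + 331.9 + 196.2 = 682.97 MPa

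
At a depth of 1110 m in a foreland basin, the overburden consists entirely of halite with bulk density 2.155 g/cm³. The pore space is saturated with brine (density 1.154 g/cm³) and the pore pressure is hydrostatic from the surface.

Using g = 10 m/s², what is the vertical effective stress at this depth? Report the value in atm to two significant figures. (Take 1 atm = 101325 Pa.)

Overburden (lithostatic) stress σ_v:
halite: 2155 kg/m³ × 10 m/s² × 1110 m = 2.392×10^7 Pa = 23.92 MPa
Pore pressure P_p = 1154 kg/m³ × 10 m/s² × 1110 m = 1.281×10^7 Pa = 12.81 MPa
Effective stress σ' = σ_v − P_p = 23.92 − 12.81 = 11.111 MPa = 109.66 atm

110 atm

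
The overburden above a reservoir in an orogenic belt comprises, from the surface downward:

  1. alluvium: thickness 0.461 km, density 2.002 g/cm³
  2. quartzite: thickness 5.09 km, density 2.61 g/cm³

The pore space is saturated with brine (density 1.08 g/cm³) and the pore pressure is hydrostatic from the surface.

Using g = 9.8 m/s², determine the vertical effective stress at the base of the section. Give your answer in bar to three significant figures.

805 bar

Overburden (lithostatic) stress σ_v:
alluvium: 2002 kg/m³ × 9.8 m/s² × 461 m = 9.045×10^6 Pa = 9.045 MPa
quartzite: 2610 kg/m³ × 9.8 m/s² × 5090 m = 1.302×10^8 Pa = 130.2 MPa
Total = 9.045 + 130.2 = 139.24 MPa
Pore pressure P_p = 1080 kg/m³ × 9.8 m/s² × 5551 m = 5.875×10^7 Pa = 58.75 MPa
Effective stress σ' = σ_v − P_p = 139.2 − 58.75 = 80.485 MPa = 804.85 bar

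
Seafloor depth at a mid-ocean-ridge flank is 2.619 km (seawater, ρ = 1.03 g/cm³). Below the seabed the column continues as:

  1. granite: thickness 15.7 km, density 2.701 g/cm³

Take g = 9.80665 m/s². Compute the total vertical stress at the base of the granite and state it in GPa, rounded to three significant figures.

seawater: 1030 kg/m³ × 9.80665 m/s² × 2619 m = 2.645×10^7 Pa = 0.02645 GPa
granite: 2701 kg/m³ × 9.80665 m/s² × 15700 m = 4.159×10^8 Pa = 0.4159 GPa
Total = 0.02645 + 0.4159 = 0.44231 GPa

0.442 GPa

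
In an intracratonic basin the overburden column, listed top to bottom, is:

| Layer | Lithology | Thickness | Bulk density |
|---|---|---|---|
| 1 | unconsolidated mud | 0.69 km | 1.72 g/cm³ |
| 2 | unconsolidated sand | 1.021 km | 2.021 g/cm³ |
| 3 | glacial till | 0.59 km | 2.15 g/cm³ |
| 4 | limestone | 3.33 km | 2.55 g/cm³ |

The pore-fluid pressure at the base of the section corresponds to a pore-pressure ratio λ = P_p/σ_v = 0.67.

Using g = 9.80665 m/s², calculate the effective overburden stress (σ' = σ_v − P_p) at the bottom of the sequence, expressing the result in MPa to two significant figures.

Overburden (lithostatic) stress σ_v:
unconsolidated mud: 1720 kg/m³ × 9.80665 m/s² × 690 m = 1.164×10^7 Pa = 11.64 MPa
unconsolidated sand: 2021 kg/m³ × 9.80665 m/s² × 1021 m = 2.024×10^7 Pa = 20.24 MPa
glacial till: 2150 kg/m³ × 9.80665 m/s² × 590 m = 1.244×10^7 Pa = 12.44 MPa
limestone: 2550 kg/m³ × 9.80665 m/s² × 3330 m = 8.327×10^7 Pa = 83.27 MPa
Total = 11.64 + 20.24 + 12.44 + 83.27 = 127.59 MPa
Pore pressure P_p = λ·σ_v = 0.67 × 127.6 MPa = 85.48 MPa
Effective stress σ' = σ_v − P_p = 127.6 − 85.48 = 42.104 MPa

42 MPa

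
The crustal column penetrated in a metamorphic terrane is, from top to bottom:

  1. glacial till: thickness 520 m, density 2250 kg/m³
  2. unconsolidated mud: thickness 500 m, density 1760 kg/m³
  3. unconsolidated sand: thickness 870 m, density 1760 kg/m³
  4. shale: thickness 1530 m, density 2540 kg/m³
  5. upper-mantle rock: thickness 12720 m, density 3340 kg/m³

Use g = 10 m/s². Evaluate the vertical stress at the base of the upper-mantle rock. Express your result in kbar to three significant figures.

5.00 kbar

glacial till: 2250 kg/m³ × 10 m/s² × 520 m = 1.170×10^7 Pa = 0.1170 kbar
unconsolidated mud: 1760 kg/m³ × 10 m/s² × 500 m = 8.800×10^6 Pa = 0.08800 kbar
unconsolidated sand: 1760 kg/m³ × 10 m/s² × 870 m = 1.531×10^7 Pa = 0.1531 kbar
shale: 2540 kg/m³ × 10 m/s² × 1530 m = 3.886×10^7 Pa = 0.3886 kbar
upper-mantle rock: 3340 kg/m³ × 10 m/s² × 12720 m = 4.248×10^8 Pa = 4.248 kbar
Total = 0.1170 + 0.08800 + 0.1531 + 0.3886 + 4.248 = 4.9952 kbar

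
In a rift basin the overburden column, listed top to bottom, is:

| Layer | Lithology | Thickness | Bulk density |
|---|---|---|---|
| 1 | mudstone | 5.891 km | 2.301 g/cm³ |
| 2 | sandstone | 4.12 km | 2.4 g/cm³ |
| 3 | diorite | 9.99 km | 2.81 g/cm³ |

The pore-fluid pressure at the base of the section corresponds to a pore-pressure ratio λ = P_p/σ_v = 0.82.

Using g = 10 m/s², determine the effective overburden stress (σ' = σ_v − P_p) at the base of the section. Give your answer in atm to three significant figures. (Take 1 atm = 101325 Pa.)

915 atm

Overburden (lithostatic) stress σ_v:
mudstone: 2301 kg/m³ × 10 m/s² × 5891 m = 1.356×10^8 Pa = 135.6 MPa
sandstone: 2400 kg/m³ × 10 m/s² × 4120 m = 9.888×10^7 Pa = 98.88 MPa
diorite: 2810 kg/m³ × 10 m/s² × 9990 m = 2.807×10^8 Pa = 280.7 MPa
Total = 135.6 + 98.88 + 280.7 = 515.15 MPa
Pore pressure P_p = λ·σ_v = 0.82 × 515.2 MPa = 422.4 MPa
Effective stress σ' = σ_v − P_p = 515.2 − 422.4 = 92.727 MPa = 915.15 atm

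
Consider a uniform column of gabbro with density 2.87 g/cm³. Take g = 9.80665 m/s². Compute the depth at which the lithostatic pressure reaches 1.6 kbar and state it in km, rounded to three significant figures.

5.68 km

h = P/(ρg) = 1.6 kbar / (2870 kg/m³ × 9.80665 m/s²) = 1.600×10^8 Pa / 28145 Pa/m = 5684.8 m
= 5.6848 km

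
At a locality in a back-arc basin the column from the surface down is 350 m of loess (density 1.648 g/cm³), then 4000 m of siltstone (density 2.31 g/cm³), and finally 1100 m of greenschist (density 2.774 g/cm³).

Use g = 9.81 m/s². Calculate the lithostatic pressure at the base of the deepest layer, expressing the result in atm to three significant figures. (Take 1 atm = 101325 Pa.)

1250 atm

loess: 1648 kg/m³ × 9.81 m/s² × 350 m = 5.658×10^6 Pa = 55.84 atm
siltstone: 2310 kg/m³ × 9.81 m/s² × 4000 m = 9.064×10^7 Pa = 894.6 atm
greenschist: 2774 kg/m³ × 9.81 m/s² × 1100 m = 2.993×10^7 Pa = 295.4 atm
Total = 55.84 + 894.6 + 295.4 = 1245.9 atm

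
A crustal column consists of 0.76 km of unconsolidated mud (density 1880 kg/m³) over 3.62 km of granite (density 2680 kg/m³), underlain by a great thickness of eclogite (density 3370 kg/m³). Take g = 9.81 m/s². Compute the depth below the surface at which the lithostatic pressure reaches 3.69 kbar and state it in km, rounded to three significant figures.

12.2 km

Pressure at base of upper layers: 1880×9.81×760 + 2680×9.81×3620 = 1.092×10^8 Pa = 1.092 kbar
Remaining pressure to be supplied by eclogite: 3.690×10^8 − 1.092×10^8 = 2.598×10^8 Pa
Additional depth in eclogite = 2.598×10^8 Pa / (3370 kg/m³ × 9.81 m/s²) = 7858.8 m
Total depth = 4380 m + 7858.8 m = 12239 m
= 12.239 km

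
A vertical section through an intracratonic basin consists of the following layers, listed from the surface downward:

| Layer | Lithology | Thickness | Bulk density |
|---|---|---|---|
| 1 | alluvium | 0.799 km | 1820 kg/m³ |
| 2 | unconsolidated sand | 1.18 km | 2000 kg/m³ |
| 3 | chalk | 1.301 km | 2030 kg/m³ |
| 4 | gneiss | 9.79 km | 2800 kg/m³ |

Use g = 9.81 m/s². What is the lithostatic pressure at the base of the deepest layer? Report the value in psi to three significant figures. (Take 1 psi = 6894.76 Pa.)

alluvium: 1820 kg/m³ × 9.81 m/s² × 799 m = 1.427×10^7 Pa = 2069 psi
unconsolidated sand: 2000 kg/m³ × 9.81 m/s² × 1180 m = 2.315×10^7 Pa = 3358 psi
chalk: 2030 kg/m³ × 9.81 m/s² × 1301 m = 2.591×10^7 Pa = 3758 psi
gneiss: 2800 kg/m³ × 9.81 m/s² × 9790 m = 2.689×10^8 Pa = 39002 psi
Total = 2069 + 3358 + 3758 + 39002 = 48187 psi

48200 psi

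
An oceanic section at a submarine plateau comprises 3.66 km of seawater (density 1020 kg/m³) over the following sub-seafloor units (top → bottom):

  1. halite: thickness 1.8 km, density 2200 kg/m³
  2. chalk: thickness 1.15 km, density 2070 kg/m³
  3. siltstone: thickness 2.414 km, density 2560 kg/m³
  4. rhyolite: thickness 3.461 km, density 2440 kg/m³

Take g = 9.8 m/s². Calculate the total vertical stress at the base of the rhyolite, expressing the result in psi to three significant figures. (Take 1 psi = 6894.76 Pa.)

seawater: 1020 kg/m³ × 9.8 m/s² × 3660 m = 3.659×10^7 Pa = 5306 psi
halite: 2200 kg/m³ × 9.8 m/s² × 1800 m = 3.881×10^7 Pa = 5629 psi
chalk: 2070 kg/m³ × 9.8 m/s² × 1150 m = 2.333×10^7 Pa = 3384 psi
siltstone: 2560 kg/m³ × 9.8 m/s² × 2414 m = 6.056×10^7 Pa = 8784 psi
rhyolite: 2440 kg/m³ × 9.8 m/s² × 3461 m = 8.276×10^7 Pa = 12003 psi
Total = 5306 + 5629 + 3384 + 8784 + 12003 = 35106 psi

35100 psi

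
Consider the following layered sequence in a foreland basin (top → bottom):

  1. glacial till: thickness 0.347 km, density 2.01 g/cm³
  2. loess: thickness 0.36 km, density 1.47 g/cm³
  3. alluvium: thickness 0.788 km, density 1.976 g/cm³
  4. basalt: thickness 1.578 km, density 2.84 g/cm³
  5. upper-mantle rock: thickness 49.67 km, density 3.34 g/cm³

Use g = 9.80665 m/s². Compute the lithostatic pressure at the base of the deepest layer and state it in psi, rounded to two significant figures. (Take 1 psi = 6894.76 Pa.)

250000 psi

glacial till: 2010 kg/m³ × 9.80665 m/s² × 347 m = 6.840×10^6 Pa = 992.0 psi
loess: 1470 kg/m³ × 9.80665 m/s² × 360 m = 5.190×10^6 Pa = 752.7 psi
alluvium: 1976 kg/m³ × 9.80665 m/s² × 788 m = 1.527×10^7 Pa = 2215 psi
basalt: 2840 kg/m³ × 9.80665 m/s² × 1578 m = 4.395×10^7 Pa = 6374 psi
upper-mantle rock: 3340 kg/m³ × 9.80665 m/s² × 49670 m = 1.627×10^9 Pa = 2.360×10^5 psi
Total = 992.0 + 752.7 + 2215 + 6374 + 2.360×10^5 = 2.4630×10^5 psi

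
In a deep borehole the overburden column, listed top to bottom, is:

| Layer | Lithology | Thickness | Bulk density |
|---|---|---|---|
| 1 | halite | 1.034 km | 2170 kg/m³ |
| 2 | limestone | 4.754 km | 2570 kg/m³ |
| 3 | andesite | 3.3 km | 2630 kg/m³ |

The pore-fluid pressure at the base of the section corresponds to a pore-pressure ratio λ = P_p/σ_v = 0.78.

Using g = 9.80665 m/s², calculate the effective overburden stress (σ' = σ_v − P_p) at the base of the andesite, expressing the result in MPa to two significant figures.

Overburden (lithostatic) stress σ_v:
halite: 2170 kg/m³ × 9.80665 m/s² × 1034 m = 2.200×10^7 Pa = 22.00 MPa
limestone: 2570 kg/m³ × 9.80665 m/s² × 4754 m = 1.198×10^8 Pa = 119.8 MPa
andesite: 2630 kg/m³ × 9.80665 m/s² × 3300 m = 8.511×10^7 Pa = 85.11 MPa
Total = 22.00 + 119.8 + 85.11 = 226.93 MPa
Pore pressure P_p = λ·σ_v = 0.78 × 226.9 MPa = 177.0 MPa
Effective stress σ' = σ_v − P_p = 226.9 − 177.0 = 49.925 MPa

50 MPa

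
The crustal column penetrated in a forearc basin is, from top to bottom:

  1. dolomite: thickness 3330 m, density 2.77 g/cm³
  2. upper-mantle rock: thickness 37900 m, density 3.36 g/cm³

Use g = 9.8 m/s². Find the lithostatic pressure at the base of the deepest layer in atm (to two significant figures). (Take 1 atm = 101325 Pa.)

dolomite: 2770 kg/m³ × 9.8 m/s² × 3330 m = 9.040×10^7 Pa = 892.1 atm
upper-mantle rock: 3360 kg/m³ × 9.8 m/s² × 37900 m = 1.248×10^9 Pa = 12317 atm
Total = 892.1 + 12317 = 13209 atm

13000 atm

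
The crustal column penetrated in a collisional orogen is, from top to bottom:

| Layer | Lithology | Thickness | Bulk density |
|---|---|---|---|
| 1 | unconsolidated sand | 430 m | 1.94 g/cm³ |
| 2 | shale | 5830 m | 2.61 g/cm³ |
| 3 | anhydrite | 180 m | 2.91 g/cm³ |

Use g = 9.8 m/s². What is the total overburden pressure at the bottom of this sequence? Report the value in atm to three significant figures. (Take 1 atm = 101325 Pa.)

unconsolidated sand: 1940 kg/m³ × 9.8 m/s² × 430 m = 8.175×10^6 Pa = 80.68 atm
shale: 2610 kg/m³ × 9.8 m/s² × 5830 m = 1.491×10^8 Pa = 1472 atm
anhydrite: 2910 kg/m³ × 9.8 m/s² × 180 m = 5.133×10^6 Pa = 50.66 atm
Total = 80.68 + 1472 + 50.66 = 1603.0 atm

1600 atm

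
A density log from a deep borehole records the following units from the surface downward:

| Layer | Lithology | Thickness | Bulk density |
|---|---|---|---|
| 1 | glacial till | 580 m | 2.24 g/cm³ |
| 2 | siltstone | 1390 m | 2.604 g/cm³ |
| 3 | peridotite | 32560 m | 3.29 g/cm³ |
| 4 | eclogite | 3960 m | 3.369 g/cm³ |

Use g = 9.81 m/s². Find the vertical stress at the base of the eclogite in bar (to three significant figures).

glacial till: 2240 kg/m³ × 9.81 m/s² × 580 m = 1.275×10^7 Pa = 127.5 bar
siltstone: 2604 kg/m³ × 9.81 m/s² × 1390 m = 3.551×10^7 Pa = 355.1 bar
peridotite: 3290 kg/m³ × 9.81 m/s² × 32560 m = 1.051×10^9 Pa = 10509 bar
eclogite: 3369 kg/m³ × 9.81 m/s² × 3960 m = 1.309×10^8 Pa = 1309 bar
Total = 127.5 + 355.1 + 10509 + 1309 = 12300 bar

12300 bar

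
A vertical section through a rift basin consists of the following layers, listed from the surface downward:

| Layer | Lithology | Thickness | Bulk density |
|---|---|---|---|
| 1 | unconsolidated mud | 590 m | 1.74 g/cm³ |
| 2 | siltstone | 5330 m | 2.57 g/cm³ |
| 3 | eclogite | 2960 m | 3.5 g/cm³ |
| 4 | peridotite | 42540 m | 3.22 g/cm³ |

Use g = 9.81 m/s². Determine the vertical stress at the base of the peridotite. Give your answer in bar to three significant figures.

15900 bar

unconsolidated mud: 1740 kg/m³ × 9.81 m/s² × 590 m = 1.007×10^7 Pa = 100.7 bar
siltstone: 2570 kg/m³ × 9.81 m/s² × 5330 m = 1.344×10^8 Pa = 1344 bar
eclogite: 3500 kg/m³ × 9.81 m/s² × 2960 m = 1.016×10^8 Pa = 1016 bar
peridotite: 3220 kg/m³ × 9.81 m/s² × 42540 m = 1.344×10^9 Pa = 13438 bar
Total = 100.7 + 1344 + 1016 + 13438 = 15898 bar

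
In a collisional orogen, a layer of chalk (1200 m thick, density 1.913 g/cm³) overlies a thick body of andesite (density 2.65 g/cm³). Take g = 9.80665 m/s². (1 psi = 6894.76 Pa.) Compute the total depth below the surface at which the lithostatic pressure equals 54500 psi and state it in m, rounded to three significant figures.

Pressure at base of upper layers: 1913×9.80665×1200 = 2.251×10^7 Pa = 3265 psi
Remaining pressure to be supplied by andesite: 3.758×10^8 − 2.251×10^7 = 3.533×10^8 Pa
Additional depth in andesite = 3.533×10^8 Pa / (2650 kg/m³ × 9.80665 m/s²) = 13593 m
Total depth = 1200 m + 13593 m = 14793 m

14800 m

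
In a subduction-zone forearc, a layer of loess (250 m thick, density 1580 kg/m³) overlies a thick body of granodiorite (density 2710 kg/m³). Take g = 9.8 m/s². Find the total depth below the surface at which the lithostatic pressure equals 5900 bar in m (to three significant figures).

Pressure at base of upper layers: 1580×9.8×250 = 3.871×10^6 Pa = 38.71 bar
Remaining pressure to be supplied by granodiorite: 5.900×10^8 − 3.871×10^6 = 5.861×10^8 Pa
Additional depth in granodiorite = 5.861×10^8 Pa / (2710 kg/m³ × 9.8 m/s²) = 22070 m
Total depth = 250 m + 22070 m = 22320 m

22300 m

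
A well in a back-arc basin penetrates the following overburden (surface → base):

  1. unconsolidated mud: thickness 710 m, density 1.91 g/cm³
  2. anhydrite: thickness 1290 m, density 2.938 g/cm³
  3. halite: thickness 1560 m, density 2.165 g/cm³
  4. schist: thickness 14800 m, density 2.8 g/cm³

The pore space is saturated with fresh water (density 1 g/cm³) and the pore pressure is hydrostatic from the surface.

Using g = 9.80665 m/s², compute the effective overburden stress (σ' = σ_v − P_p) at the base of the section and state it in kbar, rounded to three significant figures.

3.10 kbar

Overburden (lithostatic) stress σ_v:
unconsolidated mud: 1910 kg/m³ × 9.80665 m/s² × 710 m = 1.330×10^7 Pa = 13.30 MPa
anhydrite: 2938 kg/m³ × 9.80665 m/s² × 1290 m = 3.717×10^7 Pa = 37.17 MPa
halite: 2165 kg/m³ × 9.80665 m/s² × 1560 m = 3.312×10^7 Pa = 33.12 MPa
schist: 2800 kg/m³ × 9.80665 m/s² × 14800 m = 4.064×10^8 Pa = 406.4 MPa
Total = 13.30 + 37.17 + 33.12 + 406.4 = 489.97 MPa
Pore pressure P_p = 1000 kg/m³ × 9.80665 m/s² × 18360 m = 1.801×10^8 Pa = 180.1 MPa
Effective stress σ' = σ_v − P_p = 490.0 − 180.1 = 309.92 MPa = 3.0992 kbar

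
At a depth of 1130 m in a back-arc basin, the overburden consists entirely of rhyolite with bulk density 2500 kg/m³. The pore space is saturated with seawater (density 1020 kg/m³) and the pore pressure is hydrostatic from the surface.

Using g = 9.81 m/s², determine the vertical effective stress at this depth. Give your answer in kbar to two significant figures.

Overburden (lithostatic) stress σ_v:
rhyolite: 2500 kg/m³ × 9.81 m/s² × 1130 m = 2.771×10^7 Pa = 27.71 MPa
Pore pressure P_p = 1020 kg/m³ × 9.81 m/s² × 1130 m = 1.131×10^7 Pa = 11.31 MPa
Effective stress σ' = σ_v − P_p = 27.71 − 11.31 = 16.406 MPa = 0.16406 kbar

0.16 kbar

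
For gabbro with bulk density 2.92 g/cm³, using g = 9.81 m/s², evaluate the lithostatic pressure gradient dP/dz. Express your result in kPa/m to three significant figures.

dP/dz = ρg = 2920 kg/m³ × 9.81 m/s² = 28645 Pa/m
= 28645 Pa/m × (1 kPa/m / 1000.0 Pa/m) = 28.645 kPa/m

28.6 kPa/m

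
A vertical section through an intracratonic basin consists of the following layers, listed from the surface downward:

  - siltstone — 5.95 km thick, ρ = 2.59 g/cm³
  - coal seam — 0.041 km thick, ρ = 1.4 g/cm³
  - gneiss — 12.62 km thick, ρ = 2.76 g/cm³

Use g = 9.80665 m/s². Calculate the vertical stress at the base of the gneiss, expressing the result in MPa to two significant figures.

siltstone: 2590 kg/m³ × 9.80665 m/s² × 5950 m = 1.511×10^8 Pa = 151.1 MPa
coal seam: 1400 kg/m³ × 9.80665 m/s² × 41 m = 5.629×10^5 Pa = 0.5629 MPa
gneiss: 2760 kg/m³ × 9.80665 m/s² × 12620 m = 3.416×10^8 Pa = 341.6 MPa
Total = 151.1 + 0.5629 + 341.6 = 493.27 MPa

490 MPa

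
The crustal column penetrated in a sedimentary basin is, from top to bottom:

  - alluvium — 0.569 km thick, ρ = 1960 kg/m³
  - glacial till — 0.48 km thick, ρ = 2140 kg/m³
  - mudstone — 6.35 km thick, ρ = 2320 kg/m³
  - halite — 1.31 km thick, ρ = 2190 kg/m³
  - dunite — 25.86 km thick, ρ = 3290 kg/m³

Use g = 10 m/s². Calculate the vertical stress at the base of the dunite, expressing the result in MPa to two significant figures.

1000 MPa

alluvium: 1960 kg/m³ × 10 m/s² × 569 m = 1.115×10^7 Pa = 11.15 MPa
glacial till: 2140 kg/m³ × 10 m/s² × 480 m = 1.027×10^7 Pa = 10.27 MPa
mudstone: 2320 kg/m³ × 10 m/s² × 6350 m = 1.473×10^8 Pa = 147.3 MPa
halite: 2190 kg/m³ × 10 m/s² × 1310 m = 2.869×10^7 Pa = 28.69 MPa
dunite: 3290 kg/m³ × 10 m/s² × 25860 m = 8.508×10^8 Pa = 850.8 MPa
Total = 11.15 + 10.27 + 147.3 + 28.69 + 850.8 = 1048.2 MPa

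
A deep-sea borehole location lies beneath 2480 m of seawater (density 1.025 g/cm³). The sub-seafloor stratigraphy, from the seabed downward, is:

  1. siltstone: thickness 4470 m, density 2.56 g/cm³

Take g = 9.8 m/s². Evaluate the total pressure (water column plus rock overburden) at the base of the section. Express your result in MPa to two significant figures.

140 MPa

seawater: 1025 kg/m³ × 9.8 m/s² × 2480 m = 2.491×10^7 Pa = 24.91 MPa
siltstone: 2560 kg/m³ × 9.8 m/s² × 4470 m = 1.121×10^8 Pa = 112.1 MPa
Total = 24.91 + 112.1 = 137.05 MPa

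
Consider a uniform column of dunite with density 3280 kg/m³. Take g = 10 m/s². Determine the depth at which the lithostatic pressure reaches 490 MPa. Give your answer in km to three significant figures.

h = P/(ρg) = 490 MPa / (3280 kg/m³ × 10 m/s²) = 4.900×10^8 Pa / 32800 Pa/m = 14939 m
= 14.939 km

14.9 km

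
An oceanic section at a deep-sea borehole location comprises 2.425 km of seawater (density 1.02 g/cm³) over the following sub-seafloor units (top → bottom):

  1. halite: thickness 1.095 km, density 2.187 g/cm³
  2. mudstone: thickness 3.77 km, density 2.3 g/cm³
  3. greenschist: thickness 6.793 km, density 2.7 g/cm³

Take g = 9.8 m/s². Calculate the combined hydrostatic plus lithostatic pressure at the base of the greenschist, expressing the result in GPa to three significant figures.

0.312 GPa

seawater: 1020 kg/m³ × 9.8 m/s² × 2425 m = 2.424×10^7 Pa = 0.02424 GPa
halite: 2187 kg/m³ × 9.8 m/s² × 1095 m = 2.347×10^7 Pa = 0.02347 GPa
mudstone: 2300 kg/m³ × 9.8 m/s² × 3770 m = 8.498×10^7 Pa = 0.08498 GPa
greenschist: 2700 kg/m³ × 9.8 m/s² × 6793 m = 1.797×10^8 Pa = 0.1797 GPa
Total = 0.02424 + 0.02347 + 0.08498 + 0.1797 = 0.31243 GPa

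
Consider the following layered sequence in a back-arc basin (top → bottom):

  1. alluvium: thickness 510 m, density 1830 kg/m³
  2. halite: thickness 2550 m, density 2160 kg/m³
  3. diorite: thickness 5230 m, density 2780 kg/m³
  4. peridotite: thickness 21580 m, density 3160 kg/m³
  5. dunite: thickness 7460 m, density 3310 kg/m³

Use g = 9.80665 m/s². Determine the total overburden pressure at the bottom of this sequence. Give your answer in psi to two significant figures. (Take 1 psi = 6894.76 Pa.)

alluvium: 1830 kg/m³ × 9.80665 m/s² × 510 m = 9.153×10^6 Pa = 1327 psi
halite: 2160 kg/m³ × 9.80665 m/s² × 2550 m = 5.402×10^7 Pa = 7834 psi
diorite: 2780 kg/m³ × 9.80665 m/s² × 5230 m = 1.426×10^8 Pa = 20680 psi
peridotite: 3160 kg/m³ × 9.80665 m/s² × 21580 m = 6.687×10^8 Pa = 96993 psi
dunite: 3310 kg/m³ × 9.80665 m/s² × 7460 m = 2.422×10^8 Pa = 35121 psi
Total = 1327 + 7834 + 20680 + 96993 + 35121 = 1.6196×10^5 psi

160000 psi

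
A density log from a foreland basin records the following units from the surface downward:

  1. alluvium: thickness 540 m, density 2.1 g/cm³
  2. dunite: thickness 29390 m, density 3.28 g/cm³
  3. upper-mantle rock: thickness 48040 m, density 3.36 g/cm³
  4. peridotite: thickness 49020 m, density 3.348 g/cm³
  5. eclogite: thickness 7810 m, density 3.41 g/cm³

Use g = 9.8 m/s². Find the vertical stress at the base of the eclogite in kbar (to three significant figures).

44.1 kbar

alluvium: 2100 kg/m³ × 9.8 m/s² × 540 m = 1.111×10^7 Pa = 0.1111 kbar
dunite: 3280 kg/m³ × 9.8 m/s² × 29390 m = 9.447×10^8 Pa = 9.447 kbar
upper-mantle rock: 3360 kg/m³ × 9.8 m/s² × 48040 m = 1.582×10^9 Pa = 15.82 kbar
peridotite: 3348 kg/m³ × 9.8 m/s² × 49020 m = 1.608×10^9 Pa = 16.08 kbar
eclogite: 3410 kg/m³ × 9.8 m/s² × 7810 m = 2.610×10^8 Pa = 2.610 kbar
Total = 0.1111 + 9.447 + 15.82 + 16.08 + 2.610 = 44.070 kbar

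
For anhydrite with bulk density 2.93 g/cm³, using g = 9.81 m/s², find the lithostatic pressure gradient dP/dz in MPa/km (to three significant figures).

28.7 MPa/km

dP/dz = ρg = 2930 kg/m³ × 9.81 m/s² = 28743 Pa/m
= 28743 Pa/m × (1 MPa/km / 1000.0 Pa/m) = 28.743 MPa/km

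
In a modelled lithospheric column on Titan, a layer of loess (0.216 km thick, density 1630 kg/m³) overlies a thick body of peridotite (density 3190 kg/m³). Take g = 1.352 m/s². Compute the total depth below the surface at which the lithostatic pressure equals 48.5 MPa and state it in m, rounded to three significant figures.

11400 m

Pressure at base of upper layers: 1630×1.352×216 = 4.760×10^5 Pa = 0.4760 MPa
Remaining pressure to be supplied by peridotite: 4.850×10^7 − 4.760×10^5 = 4.802×10^7 Pa
Additional depth in peridotite = 4.802×10^7 Pa / (3190 kg/m³ × 1.352 m/s²) = 11135 m
Total depth = 216 m + 11135 m = 11351 m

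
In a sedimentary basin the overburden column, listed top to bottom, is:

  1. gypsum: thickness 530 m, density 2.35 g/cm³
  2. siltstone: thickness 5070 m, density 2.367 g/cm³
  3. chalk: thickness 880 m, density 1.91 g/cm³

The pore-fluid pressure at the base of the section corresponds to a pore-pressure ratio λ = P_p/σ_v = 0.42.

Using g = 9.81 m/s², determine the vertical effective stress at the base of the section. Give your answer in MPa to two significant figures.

85 MPa

Overburden (lithostatic) stress σ_v:
gypsum: 2350 kg/m³ × 9.81 m/s² × 530 m = 1.222×10^7 Pa = 12.22 MPa
siltstone: 2367 kg/m³ × 9.81 m/s² × 5070 m = 1.177×10^8 Pa = 117.7 MPa
chalk: 1910 kg/m³ × 9.81 m/s² × 880 m = 1.649×10^7 Pa = 16.49 MPa
Total = 12.22 + 117.7 + 16.49 = 146.43 MPa
Pore pressure P_p = λ·σ_v = 0.42 × 146.4 MPa = 61.50 MPa
Effective stress σ' = σ_v − P_p = 146.4 − 61.50 = 84.932 MPa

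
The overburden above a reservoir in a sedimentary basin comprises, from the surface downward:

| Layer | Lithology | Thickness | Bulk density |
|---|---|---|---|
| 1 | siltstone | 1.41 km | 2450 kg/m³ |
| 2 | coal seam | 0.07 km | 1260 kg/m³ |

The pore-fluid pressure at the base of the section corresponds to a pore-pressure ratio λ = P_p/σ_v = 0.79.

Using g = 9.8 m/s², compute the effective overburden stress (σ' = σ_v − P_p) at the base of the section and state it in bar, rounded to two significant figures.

Overburden (lithostatic) stress σ_v:
siltstone: 2450 kg/m³ × 9.8 m/s² × 1410 m = 3.385×10^7 Pa = 33.85 MPa
coal seam: 1260 kg/m³ × 9.8 m/s² × 70 m = 8.644×10^5 Pa = 0.8644 MPa
Total = 33.85 + 0.8644 = 34.718 MPa
Pore pressure P_p = λ·σ_v = 0.79 × 34.72 MPa = 27.43 MPa
Effective stress σ' = σ_v − P_p = 34.72 − 27.43 = 7.2909 MPa = 72.909 bar

73 bar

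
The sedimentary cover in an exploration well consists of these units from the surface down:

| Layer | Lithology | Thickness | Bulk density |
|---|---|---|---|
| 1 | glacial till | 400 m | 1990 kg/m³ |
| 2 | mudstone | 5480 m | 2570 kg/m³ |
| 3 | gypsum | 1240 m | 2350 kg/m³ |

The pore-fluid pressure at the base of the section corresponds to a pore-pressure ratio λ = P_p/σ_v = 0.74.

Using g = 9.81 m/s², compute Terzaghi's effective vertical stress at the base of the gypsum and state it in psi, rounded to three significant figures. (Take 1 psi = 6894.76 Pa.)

6580 psi

Overburden (lithostatic) stress σ_v:
glacial till: 1990 kg/m³ × 9.81 m/s² × 400 m = 7.809×10^6 Pa = 7.809 MPa
mudstone: 2570 kg/m³ × 9.81 m/s² × 5480 m = 1.382×10^8 Pa = 138.2 MPa
gypsum: 2350 kg/m³ × 9.81 m/s² × 1240 m = 2.859×10^7 Pa = 28.59 MPa
Total = 7.809 + 138.2 + 28.59 = 174.56 MPa
Pore pressure P_p = λ·σ_v = 0.74 × 174.6 MPa = 129.2 MPa
Effective stress σ' = σ_v − P_p = 174.6 − 129.2 = 45.384 MPa = 6582.4 psi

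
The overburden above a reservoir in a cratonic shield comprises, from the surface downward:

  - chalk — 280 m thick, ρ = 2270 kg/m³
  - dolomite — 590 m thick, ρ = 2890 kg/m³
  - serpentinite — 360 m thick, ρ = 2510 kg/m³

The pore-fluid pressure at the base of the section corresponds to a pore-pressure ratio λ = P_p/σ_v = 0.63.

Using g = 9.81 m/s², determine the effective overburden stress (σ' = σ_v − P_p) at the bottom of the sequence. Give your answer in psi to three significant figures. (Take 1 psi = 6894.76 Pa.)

Overburden (lithostatic) stress σ_v:
chalk: 2270 kg/m³ × 9.81 m/s² × 280 m = 6.235×10^6 Pa = 6.235 MPa
dolomite: 2890 kg/m³ × 9.81 m/s² × 590 m = 1.673×10^7 Pa = 16.73 MPa
serpentinite: 2510 kg/m³ × 9.81 m/s² × 360 m = 8.864×10^6 Pa = 8.864 MPa
Total = 6.235 + 16.73 + 8.864 = 31.827 MPa
Pore pressure P_p = λ·σ_v = 0.63 × 31.83 MPa = 20.05 MPa
Effective stress σ' = σ_v − P_p = 31.83 − 20.05 = 11.776 MPa = 1707.9 psi

1710 psi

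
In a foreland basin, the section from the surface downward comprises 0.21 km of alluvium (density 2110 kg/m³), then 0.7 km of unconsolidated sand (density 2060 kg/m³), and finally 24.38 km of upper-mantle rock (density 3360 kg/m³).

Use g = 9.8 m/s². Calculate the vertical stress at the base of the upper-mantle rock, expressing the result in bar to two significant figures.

8200 bar

alluvium: 2110 kg/m³ × 9.8 m/s² × 210 m = 4.342×10^6 Pa = 43.42 bar
unconsolidated sand: 2060 kg/m³ × 9.8 m/s² × 700 m = 1.413×10^7 Pa = 141.3 bar
upper-mantle rock: 3360 kg/m³ × 9.8 m/s² × 24380 m = 8.028×10^8 Pa = 8028 bar
Total = 43.42 + 141.3 + 8028 = 8212.6 bar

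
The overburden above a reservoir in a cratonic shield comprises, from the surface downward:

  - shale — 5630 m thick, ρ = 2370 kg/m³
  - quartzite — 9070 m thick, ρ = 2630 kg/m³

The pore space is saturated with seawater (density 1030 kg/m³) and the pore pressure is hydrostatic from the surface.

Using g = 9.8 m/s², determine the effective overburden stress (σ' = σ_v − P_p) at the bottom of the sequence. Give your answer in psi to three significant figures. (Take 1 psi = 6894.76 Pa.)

Overburden (lithostatic) stress σ_v:
shale: 2370 kg/m³ × 9.8 m/s² × 5630 m = 1.308×10^8 Pa = 130.8 MPa
quartzite: 2630 kg/m³ × 9.8 m/s² × 9070 m = 2.338×10^8 Pa = 233.8 MPa
Total = 130.8 + 233.8 = 364.53 MPa
Pore pressure P_p = 1030 kg/m³ × 9.8 m/s² × 14700 m = 1.484×10^8 Pa = 148.4 MPa
Effective stress σ' = σ_v − P_p = 364.5 − 148.4 = 216.15 MPa = 31350 psi

31400 psi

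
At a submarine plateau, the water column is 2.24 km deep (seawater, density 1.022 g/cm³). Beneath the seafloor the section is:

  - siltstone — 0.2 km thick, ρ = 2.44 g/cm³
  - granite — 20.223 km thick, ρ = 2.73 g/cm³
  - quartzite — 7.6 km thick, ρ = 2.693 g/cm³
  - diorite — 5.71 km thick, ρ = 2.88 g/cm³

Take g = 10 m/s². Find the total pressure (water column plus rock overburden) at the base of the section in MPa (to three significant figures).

seawater: 1022 kg/m³ × 10 m/s² × 2240 m = 2.289×10^7 Pa = 22.89 MPa
siltstone: 2440 kg/m³ × 10 m/s² × 200 m = 4.880×10^6 Pa = 4.880 MPa
granite: 2730 kg/m³ × 10 m/s² × 20223 m = 5.521×10^8 Pa = 552.1 MPa
quartzite: 2693 kg/m³ × 10 m/s² × 7600 m = 2.047×10^8 Pa = 204.7 MPa
diorite: 2880 kg/m³ × 10 m/s² × 5710 m = 1.644×10^8 Pa = 164.4 MPa
Total = 22.89 + 4.880 + 552.1 + 204.7 + 164.4 = 948.98 MPa

949 MPa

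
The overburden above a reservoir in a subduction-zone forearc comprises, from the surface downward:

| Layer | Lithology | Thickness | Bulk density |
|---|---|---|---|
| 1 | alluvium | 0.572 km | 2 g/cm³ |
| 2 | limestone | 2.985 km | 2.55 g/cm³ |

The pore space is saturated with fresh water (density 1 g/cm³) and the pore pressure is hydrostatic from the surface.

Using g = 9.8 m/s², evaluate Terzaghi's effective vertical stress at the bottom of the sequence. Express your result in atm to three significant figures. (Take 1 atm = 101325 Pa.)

Overburden (lithostatic) stress σ_v:
alluvium: 2000 kg/m³ × 9.8 m/s² × 572 m = 1.121×10^7 Pa = 11.21 MPa
limestone: 2550 kg/m³ × 9.8 m/s² × 2985 m = 7.460×10^7 Pa = 74.60 MPa
Total = 11.21 + 74.60 = 85.806 MPa
Pore pressure P_p = 1000 kg/m³ × 9.8 m/s² × 3557 m = 3.486×10^7 Pa = 34.86 MPa
Effective stress σ' = σ_v − P_p = 85.81 − 34.86 = 50.948 MPa = 502.82 atm

503 atm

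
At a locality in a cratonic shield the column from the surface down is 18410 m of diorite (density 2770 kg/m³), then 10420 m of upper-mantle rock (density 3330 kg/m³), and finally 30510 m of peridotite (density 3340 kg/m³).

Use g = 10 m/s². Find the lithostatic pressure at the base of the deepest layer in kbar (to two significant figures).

diorite: 2770 kg/m³ × 10 m/s² × 18410 m = 5.100×10^8 Pa = 5.100 kbar
upper-mantle rock: 3330 kg/m³ × 10 m/s² × 10420 m = 3.470×10^8 Pa = 3.470 kbar
peridotite: 3340 kg/m³ × 10 m/s² × 30510 m = 1.019×10^9 Pa = 10.19 kbar
Total = 5.100 + 3.470 + 10.19 = 18.760 kbar

19 kbar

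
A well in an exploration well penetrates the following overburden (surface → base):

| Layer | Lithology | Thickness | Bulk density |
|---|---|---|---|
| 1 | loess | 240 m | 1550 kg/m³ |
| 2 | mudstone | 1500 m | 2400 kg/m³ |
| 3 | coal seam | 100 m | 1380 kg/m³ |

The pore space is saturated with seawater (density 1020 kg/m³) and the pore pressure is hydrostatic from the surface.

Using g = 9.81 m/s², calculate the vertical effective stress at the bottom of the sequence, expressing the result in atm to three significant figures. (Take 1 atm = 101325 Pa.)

216 atm

Overburden (lithostatic) stress σ_v:
loess: 1550 kg/m³ × 9.81 m/s² × 240 m = 3.649×10^6 Pa = 3.649 MPa
mudstone: 2400 kg/m³ × 9.81 m/s² × 1500 m = 3.532×10^7 Pa = 35.32 MPa
coal seam: 1380 kg/m³ × 9.81 m/s² × 100 m = 1.354×10^6 Pa = 1.354 MPa
Total = 3.649 + 35.32 + 1.354 = 40.319 MPa
Pore pressure P_p = 1020 kg/m³ × 9.81 m/s² × 1840 m = 1.841×10^7 Pa = 18.41 MPa
Effective stress σ' = σ_v − P_p = 40.32 − 18.41 = 21.908 MPa = 216.21 atm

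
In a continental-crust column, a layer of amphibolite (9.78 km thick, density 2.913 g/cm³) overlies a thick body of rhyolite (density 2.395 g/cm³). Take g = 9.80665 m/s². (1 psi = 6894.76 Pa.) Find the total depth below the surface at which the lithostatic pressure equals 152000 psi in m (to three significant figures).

Pressure at base of upper layers: 2913×9.80665×9780 = 2.794×10^8 Pa = 40521 psi
Remaining pressure to be supplied by rhyolite: 1.048×10^9 − 2.794×10^8 = 7.686×10^8 Pa
Additional depth in rhyolite = 7.686×10^8 Pa / (2395 kg/m³ × 9.80665 m/s²) = 32725 m
Total depth = 9780 m + 32725 m = 42505 m

42500 m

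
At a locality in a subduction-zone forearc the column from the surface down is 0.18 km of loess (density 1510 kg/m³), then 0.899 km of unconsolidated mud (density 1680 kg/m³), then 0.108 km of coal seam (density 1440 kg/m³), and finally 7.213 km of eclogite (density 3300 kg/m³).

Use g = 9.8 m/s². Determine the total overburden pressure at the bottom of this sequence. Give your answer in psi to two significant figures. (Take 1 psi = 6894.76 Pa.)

37000 psi

loess: 1510 kg/m³ × 9.8 m/s² × 180 m = 2.664×10^6 Pa = 386.3 psi
unconsolidated mud: 1680 kg/m³ × 9.8 m/s² × 899 m = 1.480×10^7 Pa = 2147 psi
coal seam: 1440 kg/m³ × 9.8 m/s² × 108 m = 1.524×10^6 Pa = 221.1 psi
eclogite: 3300 kg/m³ × 9.8 m/s² × 7213 m = 2.333×10^8 Pa = 33833 psi
Total = 386.3 + 2147 + 221.1 + 33833 = 36587 psi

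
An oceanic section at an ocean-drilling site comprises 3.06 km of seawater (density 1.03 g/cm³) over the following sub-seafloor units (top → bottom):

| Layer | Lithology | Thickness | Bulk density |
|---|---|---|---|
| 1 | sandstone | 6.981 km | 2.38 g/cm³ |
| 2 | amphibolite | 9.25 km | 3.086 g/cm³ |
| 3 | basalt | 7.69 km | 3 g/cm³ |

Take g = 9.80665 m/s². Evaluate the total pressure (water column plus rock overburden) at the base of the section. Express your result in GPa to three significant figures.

0.700 GPa

seawater: 1030 kg/m³ × 9.80665 m/s² × 3060 m = 3.091×10^7 Pa = 0.03091 GPa
sandstone: 2380 kg/m³ × 9.80665 m/s² × 6981 m = 1.629×10^8 Pa = 0.1629 GPa
amphibolite: 3086 kg/m³ × 9.80665 m/s² × 9250 m = 2.799×10^8 Pa = 0.2799 GPa
basalt: 3000 kg/m³ × 9.80665 m/s² × 7690 m = 2.262×10^8 Pa = 0.2262 GPa
Total = 0.03091 + 0.1629 + 0.2799 + 0.2262 = 0.70002 GPa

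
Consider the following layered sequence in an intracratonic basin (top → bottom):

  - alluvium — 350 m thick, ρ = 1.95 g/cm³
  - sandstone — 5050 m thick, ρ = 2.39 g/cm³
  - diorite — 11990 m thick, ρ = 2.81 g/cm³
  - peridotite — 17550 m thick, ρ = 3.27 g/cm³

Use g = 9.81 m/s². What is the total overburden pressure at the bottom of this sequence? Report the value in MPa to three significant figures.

1020 MPa

alluvium: 1950 kg/m³ × 9.81 m/s² × 350 m = 6.695×10^6 Pa = 6.695 MPa
sandstone: 2390 kg/m³ × 9.81 m/s² × 5050 m = 1.184×10^8 Pa = 118.4 MPa
diorite: 2810 kg/m³ × 9.81 m/s² × 11990 m = 3.305×10^8 Pa = 330.5 MPa
peridotite: 3270 kg/m³ × 9.81 m/s² × 17550 m = 5.630×10^8 Pa = 563.0 MPa
Total = 6.695 + 118.4 + 330.5 + 563.0 = 1018.6 MPa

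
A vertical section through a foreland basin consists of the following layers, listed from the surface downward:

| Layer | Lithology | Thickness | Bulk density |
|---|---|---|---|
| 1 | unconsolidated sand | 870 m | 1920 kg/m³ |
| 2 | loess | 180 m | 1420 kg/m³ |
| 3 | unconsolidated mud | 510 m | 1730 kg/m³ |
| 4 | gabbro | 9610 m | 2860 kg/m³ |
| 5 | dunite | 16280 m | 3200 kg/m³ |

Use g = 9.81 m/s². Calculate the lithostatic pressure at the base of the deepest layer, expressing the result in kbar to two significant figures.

8.1 kbar

unconsolidated sand: 1920 kg/m³ × 9.81 m/s² × 870 m = 1.639×10^7 Pa = 0.1639 kbar
loess: 1420 kg/m³ × 9.81 m/s² × 180 m = 2.507×10^6 Pa = 0.02507 kbar
unconsolidated mud: 1730 kg/m³ × 9.81 m/s² × 510 m = 8.655×10^6 Pa = 0.08655 kbar
gabbro: 2860 kg/m³ × 9.81 m/s² × 9610 m = 2.696×10^8 Pa = 2.696 kbar
dunite: 3200 kg/m³ × 9.81 m/s² × 16280 m = 5.111×10^8 Pa = 5.111 kbar
Total = 0.1639 + 0.02507 + 0.08655 + 2.696 + 5.111 = 8.0824 kbar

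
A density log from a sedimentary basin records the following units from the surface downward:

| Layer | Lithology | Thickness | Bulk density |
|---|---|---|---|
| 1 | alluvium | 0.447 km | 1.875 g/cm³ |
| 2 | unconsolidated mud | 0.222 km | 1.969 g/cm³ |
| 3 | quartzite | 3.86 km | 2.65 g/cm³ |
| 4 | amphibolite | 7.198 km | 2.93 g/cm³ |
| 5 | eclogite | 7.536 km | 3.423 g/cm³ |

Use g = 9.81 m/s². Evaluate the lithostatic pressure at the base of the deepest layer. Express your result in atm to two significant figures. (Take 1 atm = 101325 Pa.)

5700 atm

alluvium: 1875 kg/m³ × 9.81 m/s² × 447 m = 8.222×10^6 Pa = 81.14 atm
unconsolidated mud: 1969 kg/m³ × 9.81 m/s² × 222 m = 4.288×10^6 Pa = 42.32 atm
quartzite: 2650 kg/m³ × 9.81 m/s² × 3860 m = 1.003×10^8 Pa = 990.3 atm
amphibolite: 2930 kg/m³ × 9.81 m/s² × 7198 m = 2.069×10^8 Pa = 2042 atm
eclogite: 3423 kg/m³ × 9.81 m/s² × 7536 m = 2.531×10^8 Pa = 2497 atm
Total = 81.14 + 42.32 + 990.3 + 2042 + 2497 = 5653.2 atm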